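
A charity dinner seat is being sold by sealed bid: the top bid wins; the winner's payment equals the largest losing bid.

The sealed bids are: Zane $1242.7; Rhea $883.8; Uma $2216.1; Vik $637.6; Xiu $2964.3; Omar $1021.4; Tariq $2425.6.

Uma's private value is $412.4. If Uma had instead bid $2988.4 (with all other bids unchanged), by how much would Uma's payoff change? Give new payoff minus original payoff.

−$2551.9

The highest bid among the other bidders is $2964.3; Uma's bid doesn't change that.
Original bid $2216.1: Uma is not highest (top rival bid is $2964.3); payoff $0.
Alternative bid $2988.4: Uma is highest, pays the top rival bid $2964.3; payoff $412.4 − $2964.3 = −$2551.9.
Change in payoff = −$2551.9 − ($0) = −$2551.9.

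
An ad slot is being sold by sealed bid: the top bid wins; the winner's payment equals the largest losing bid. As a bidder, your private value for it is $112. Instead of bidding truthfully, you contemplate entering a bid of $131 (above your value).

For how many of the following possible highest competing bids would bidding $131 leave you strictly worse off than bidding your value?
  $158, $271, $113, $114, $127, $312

The deviation hurts exactly when the highest competing bid lies strictly between $112 and $131 — overbidding then wins at a price above your value.
$158: above both → same outcome either way.
$271: above both → same outcome either way.
$113: inside the interval → strictly worse (loss $1).
$114: inside the interval → strictly worse (loss $2).
$127: inside the interval → strictly worse (loss $15).
$312: above both → same outcome either way.
Count: 3.

3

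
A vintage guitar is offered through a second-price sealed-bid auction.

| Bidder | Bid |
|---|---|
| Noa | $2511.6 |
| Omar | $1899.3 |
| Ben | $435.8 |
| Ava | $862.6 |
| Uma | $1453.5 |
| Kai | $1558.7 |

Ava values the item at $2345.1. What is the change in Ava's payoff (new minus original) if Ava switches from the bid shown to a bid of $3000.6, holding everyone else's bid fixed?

The highest bid among the other bidders is $2511.6; Ava's bid doesn't change that.
Original bid $862.6: Ava is not highest (top rival bid is $2511.6); payoff $0.
Alternative bid $3000.6: Ava is highest, pays the top rival bid $2511.6; payoff $2345.1 − $2511.6 = −$166.5.
Change in payoff = −$166.5 − ($0) = −$166.5.

−$166.5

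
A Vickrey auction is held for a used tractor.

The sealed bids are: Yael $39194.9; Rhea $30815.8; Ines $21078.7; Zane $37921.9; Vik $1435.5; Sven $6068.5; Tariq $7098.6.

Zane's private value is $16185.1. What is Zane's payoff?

Highest bid: Yael at $39194.9, so Yael wins.
Second-highest bid: Zane at $37921.9 — that is the price the winner pays.
Zane did not win, so Zane pays nothing and receives nothing: payoff $0.

$0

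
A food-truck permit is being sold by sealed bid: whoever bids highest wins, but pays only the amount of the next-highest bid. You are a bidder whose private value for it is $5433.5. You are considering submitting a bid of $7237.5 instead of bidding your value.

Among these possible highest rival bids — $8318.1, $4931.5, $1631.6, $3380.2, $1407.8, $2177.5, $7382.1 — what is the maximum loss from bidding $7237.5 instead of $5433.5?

$0

$8318.1: same outcome either way → loss $0.
$4931.5: same outcome either way → loss $0.
$1631.6: same outcome either way → loss $0.
$3380.2: same outcome either way → loss $0.
$1407.8: same outcome either way → loss $0.
$2177.5: same outcome either way → loss $0.
$7382.1: same outcome either way → loss $0.
Maximum loss: $0.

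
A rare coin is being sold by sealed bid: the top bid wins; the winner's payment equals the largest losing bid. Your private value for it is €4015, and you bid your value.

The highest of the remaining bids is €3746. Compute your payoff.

€269

Your bid €4015 exceeds the highest competing bid €3746, so you win.
In a second-price auction the winner pays the second-highest bid, €3746.
Payoff = value − price = €4015 − €3746 = €269.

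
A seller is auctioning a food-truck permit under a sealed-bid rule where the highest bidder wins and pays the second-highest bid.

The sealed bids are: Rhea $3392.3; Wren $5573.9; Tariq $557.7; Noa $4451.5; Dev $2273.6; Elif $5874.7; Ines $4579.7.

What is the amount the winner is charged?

Highest bid: Elif at $5874.7, so Elif wins.
Second-highest bid: Wren at $5573.9 — that is the price the winner pays.

$5573.9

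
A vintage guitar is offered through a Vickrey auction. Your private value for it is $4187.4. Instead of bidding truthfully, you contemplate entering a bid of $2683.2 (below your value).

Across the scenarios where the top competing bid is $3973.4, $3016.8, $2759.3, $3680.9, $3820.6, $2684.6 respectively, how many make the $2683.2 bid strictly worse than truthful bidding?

The deviation hurts exactly when the highest competing bid lies strictly between $2683.2 and $4187.4 — underbidding then forfeits a profitable win.
$3973.4: inside the interval → strictly worse (loss $214).
$3016.8: inside the interval → strictly worse (loss $1170.6).
$2759.3: inside the interval → strictly worse (loss $1428.1).
$3680.9: inside the interval → strictly worse (loss $506.5).
$3820.6: inside the interval → strictly worse (loss $366.8).
$2684.6: inside the interval → strictly worse (loss $1502.8).
Count: 6.

6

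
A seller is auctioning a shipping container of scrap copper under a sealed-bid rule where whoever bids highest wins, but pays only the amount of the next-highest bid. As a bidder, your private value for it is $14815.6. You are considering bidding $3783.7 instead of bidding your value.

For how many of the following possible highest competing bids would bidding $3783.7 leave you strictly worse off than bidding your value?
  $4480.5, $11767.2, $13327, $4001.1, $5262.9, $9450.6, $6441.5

7

The deviation hurts exactly when the highest competing bid lies strictly between $3783.7 and $14815.6 — underbidding then forfeits a profitable win.
$4480.5: inside the interval → strictly worse (loss $10335.1).
$11767.2: inside the interval → strictly worse (loss $3048.4).
$13327: inside the interval → strictly worse (loss $1488.6).
$4001.1: inside the interval → strictly worse (loss $10814.5).
$5262.9: inside the interval → strictly worse (loss $9552.7).
$9450.6: inside the interval → strictly worse (loss $5365).
$6441.5: inside the interval → strictly worse (loss $8374.1).
Count: 7.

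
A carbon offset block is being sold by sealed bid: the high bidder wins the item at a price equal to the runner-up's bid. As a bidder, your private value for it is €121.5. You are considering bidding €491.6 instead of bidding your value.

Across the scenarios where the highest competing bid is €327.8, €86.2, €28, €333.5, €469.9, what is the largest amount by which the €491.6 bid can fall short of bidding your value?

€327.8: truthful gives €0, deviation gives −€206.3 → loss €206.3.
€86.2: same outcome either way → loss €0.
€28: same outcome either way → loss €0.
€333.5: truthful gives €0, deviation gives −€212 → loss €212.
€469.9: truthful gives €0, deviation gives −€348.4 → loss €348.4.
Maximum loss: €348.4.

€348.4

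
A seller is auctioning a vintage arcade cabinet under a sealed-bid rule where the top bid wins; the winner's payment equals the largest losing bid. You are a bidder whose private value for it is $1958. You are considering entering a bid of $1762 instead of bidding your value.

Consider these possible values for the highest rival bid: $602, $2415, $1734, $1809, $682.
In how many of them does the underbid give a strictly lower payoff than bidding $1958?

1

The deviation hurts exactly when the highest competing bid lies strictly between $1762 and $1958 — underbidding then forfeits a profitable win.
$602: below both → same outcome either way.
$2415: above both → same outcome either way.
$1734: below both → same outcome either way.
$1809: inside the interval → strictly worse (loss $149).
$682: below both → same outcome either way.
Count: 1.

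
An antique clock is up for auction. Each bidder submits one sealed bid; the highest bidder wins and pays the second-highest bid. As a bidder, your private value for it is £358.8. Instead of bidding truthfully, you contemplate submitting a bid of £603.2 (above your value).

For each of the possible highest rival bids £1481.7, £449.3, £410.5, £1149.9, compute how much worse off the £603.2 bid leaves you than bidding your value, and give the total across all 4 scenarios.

The deviation costs you only when the competing bid falls strictly between £358.8 and £603.2; elsewhere both bids give the same outcome.
£1481.7: outcomes coincide → loss £0.
£449.3: truthful payoff £0, deviation payoff −£90.5 → loss £90.5.
£410.5: truthful payoff £0, deviation payoff −£51.7 → loss £51.7.
£1149.9: outcomes coincide → loss £0.
Total loss = £90.5 + £51.7 = £142.2.

£142.2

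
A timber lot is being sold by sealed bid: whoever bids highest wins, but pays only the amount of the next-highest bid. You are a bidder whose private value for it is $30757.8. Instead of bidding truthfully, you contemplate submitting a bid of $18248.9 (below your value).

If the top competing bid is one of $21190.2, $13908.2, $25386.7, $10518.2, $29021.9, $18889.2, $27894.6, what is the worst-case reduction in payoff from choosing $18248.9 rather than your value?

$11868.6

$21190.2: truthful gives $9567.6, deviation gives $0 → loss $9567.6.
$13908.2: same outcome either way → loss $0.
$25386.7: truthful gives $5371.1, deviation gives $0 → loss $5371.1.
$10518.2: same outcome either way → loss $0.
$29021.9: truthful gives $1735.9, deviation gives $0 → loss $1735.9.
$18889.2: truthful gives $11868.6, deviation gives $0 → loss $11868.6.
$27894.6: truthful gives $2863.2, deviation gives $0 → loss $2863.2.
Maximum loss: $11868.6.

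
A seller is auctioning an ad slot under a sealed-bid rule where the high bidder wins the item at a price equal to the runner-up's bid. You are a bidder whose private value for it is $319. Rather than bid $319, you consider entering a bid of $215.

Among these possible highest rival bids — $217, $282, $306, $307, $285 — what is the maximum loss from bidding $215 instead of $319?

$102

$217: truthful gives $102, deviation gives $0 → loss $102.
$282: truthful gives $37, deviation gives $0 → loss $37.
$306: truthful gives $13, deviation gives $0 → loss $13.
$307: truthful gives $12, deviation gives $0 → loss $12.
$285: truthful gives $34, deviation gives $0 → loss $34.
Maximum loss: $102.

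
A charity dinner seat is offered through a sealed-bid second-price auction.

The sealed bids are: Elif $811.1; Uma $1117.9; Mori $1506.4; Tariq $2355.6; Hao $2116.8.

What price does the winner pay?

Highest bid: Tariq at $2355.6, so Tariq wins.
Second-highest bid: Hao at $2116.8 — that is the price the winner pays.

$2116.8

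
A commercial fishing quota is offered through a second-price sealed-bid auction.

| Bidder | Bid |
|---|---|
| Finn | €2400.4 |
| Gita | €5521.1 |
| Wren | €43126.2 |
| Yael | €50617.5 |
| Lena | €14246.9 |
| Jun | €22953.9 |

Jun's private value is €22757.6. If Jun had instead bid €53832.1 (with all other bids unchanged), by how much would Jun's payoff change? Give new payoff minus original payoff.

The highest bid among the other bidders is €50617.5; Jun's bid doesn't change that.
Original bid €22953.9: Jun is not highest (top rival bid is €50617.5); payoff €0.
Alternative bid €53832.1: Jun is highest, pays the top rival bid €50617.5; payoff €22757.6 − €50617.5 = −€27859.9.
Change in payoff = −€27859.9 − (€0) = −€27859.9.

−€27859.9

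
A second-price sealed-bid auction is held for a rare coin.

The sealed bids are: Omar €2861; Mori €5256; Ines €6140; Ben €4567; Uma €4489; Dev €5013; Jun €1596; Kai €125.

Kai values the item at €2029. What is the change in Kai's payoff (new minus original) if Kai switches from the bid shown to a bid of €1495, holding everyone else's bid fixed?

€0

The highest bid among the other bidders is €6140; Kai's bid doesn't change that.
Original bid €125: Kai is not highest (top rival bid is €6140); payoff €0.
Alternative bid €1495: Kai is not highest (top rival bid is €6140); payoff €0.
Change in payoff = €0 − (€0) = €0.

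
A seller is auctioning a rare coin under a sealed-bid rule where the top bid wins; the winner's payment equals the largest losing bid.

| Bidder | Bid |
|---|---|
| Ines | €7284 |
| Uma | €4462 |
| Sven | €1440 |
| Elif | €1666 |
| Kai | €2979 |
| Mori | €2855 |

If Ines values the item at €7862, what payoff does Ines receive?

Highest bid: Ines at €7284, so Ines wins.
Second-highest bid: Uma at €4462 — that is the price the winner pays.
Ines's payoff = value − price = €7862 − €4462 = €3400.

€3400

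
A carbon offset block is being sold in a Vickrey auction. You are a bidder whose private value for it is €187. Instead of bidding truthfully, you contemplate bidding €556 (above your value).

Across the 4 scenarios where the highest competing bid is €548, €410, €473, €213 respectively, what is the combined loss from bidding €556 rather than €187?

The deviation costs you only when the competing bid falls strictly between €187 and €556; elsewhere both bids give the same outcome.
€548: truthful payoff €0, deviation payoff −€361 → loss €361.
€410: truthful payoff €0, deviation payoff −€223 → loss €223.
€473: truthful payoff €0, deviation payoff −€286 → loss €286.
€213: truthful payoff €0, deviation payoff −€26 → loss €26.
Total loss = €361 + €223 + €286 + €26 = €896.

€896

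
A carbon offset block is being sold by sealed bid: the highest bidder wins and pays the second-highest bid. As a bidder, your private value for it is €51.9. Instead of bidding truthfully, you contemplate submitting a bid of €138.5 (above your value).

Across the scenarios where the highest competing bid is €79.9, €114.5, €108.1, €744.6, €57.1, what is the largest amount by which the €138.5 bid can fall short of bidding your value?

€79.9: truthful gives €0, deviation gives −€28 → loss €28.
€114.5: truthful gives €0, deviation gives −€62.6 → loss €62.6.
€108.1: truthful gives €0, deviation gives −€56.2 → loss €56.2.
€744.6: same outcome either way → loss €0.
€57.1: truthful gives €0, deviation gives −€5.2 → loss €5.2.
Maximum loss: €62.6.

€62.6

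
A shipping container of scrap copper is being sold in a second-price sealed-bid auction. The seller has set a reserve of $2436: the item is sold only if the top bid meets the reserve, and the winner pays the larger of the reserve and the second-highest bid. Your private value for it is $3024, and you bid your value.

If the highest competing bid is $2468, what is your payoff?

$556

Your bid $3024 is the highest and exceeds the reserve.
Price = max(second-highest bid, reserve) = max($2468, $2436) = $2468.
Payoff = $3024 − $2468 = $556.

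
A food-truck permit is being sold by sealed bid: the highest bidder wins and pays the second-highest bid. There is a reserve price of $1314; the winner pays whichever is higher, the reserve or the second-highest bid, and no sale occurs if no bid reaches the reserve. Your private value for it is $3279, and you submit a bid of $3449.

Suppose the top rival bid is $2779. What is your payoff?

$500

Your bid $3449 is the highest and exceeds the reserve.
Price = max(second-highest bid, reserve) = max($2779, $1314) = $2779.
Payoff = $3279 − $2779 = $500.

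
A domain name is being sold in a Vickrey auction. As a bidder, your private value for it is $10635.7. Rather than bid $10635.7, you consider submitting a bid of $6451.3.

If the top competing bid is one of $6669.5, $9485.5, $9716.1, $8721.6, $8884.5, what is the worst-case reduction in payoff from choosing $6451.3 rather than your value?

$6669.5: truthful gives $3966.2, deviation gives $0 → loss $3966.2.
$9485.5: truthful gives $1150.2, deviation gives $0 → loss $1150.2.
$9716.1: truthful gives $919.6, deviation gives $0 → loss $919.6.
$8721.6: truthful gives $1914.1, deviation gives $0 → loss $1914.1.
$8884.5: truthful gives $1751.2, deviation gives $0 → loss $1751.2.
Maximum loss: $3966.2.

$3966.2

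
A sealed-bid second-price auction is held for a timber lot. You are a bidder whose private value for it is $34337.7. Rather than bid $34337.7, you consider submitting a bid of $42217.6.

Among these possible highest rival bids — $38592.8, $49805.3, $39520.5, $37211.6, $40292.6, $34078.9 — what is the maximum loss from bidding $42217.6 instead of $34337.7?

$38592.8: truthful gives $0, deviation gives −$4255.1 → loss $4255.1.
$49805.3: same outcome either way → loss $0.
$39520.5: truthful gives $0, deviation gives −$5182.8 → loss $5182.8.
$37211.6: truthful gives $0, deviation gives −$2873.9 → loss $2873.9.
$40292.6: truthful gives $0, deviation gives −$5954.9 → loss $5954.9.
$34078.9: same outcome either way → loss $0.
Maximum loss: $5954.9.

$5954.9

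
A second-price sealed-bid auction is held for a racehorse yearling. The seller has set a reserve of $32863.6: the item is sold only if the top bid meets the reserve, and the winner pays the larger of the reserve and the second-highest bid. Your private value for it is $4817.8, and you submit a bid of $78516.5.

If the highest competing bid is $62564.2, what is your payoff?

Your bid $78516.5 is the highest and exceeds the reserve.
Price = max(second-highest bid, reserve) = max($62564.2, $32863.6) = $62564.2.
Payoff = $4817.8 − $62564.2 = −$57746.4.

−$57746.4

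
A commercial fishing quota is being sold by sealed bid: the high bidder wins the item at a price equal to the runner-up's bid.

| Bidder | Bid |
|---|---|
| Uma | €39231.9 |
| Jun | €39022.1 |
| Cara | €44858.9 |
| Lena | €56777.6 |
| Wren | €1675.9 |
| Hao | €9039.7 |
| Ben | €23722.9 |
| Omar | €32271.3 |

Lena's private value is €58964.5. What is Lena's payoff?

Highest bid: Lena at €56777.6, so Lena wins.
Second-highest bid: Cara at €44858.9 — that is the price the winner pays.
Lena's payoff = value − price = €58964.5 − €44858.9 = €14105.6.

€14105.6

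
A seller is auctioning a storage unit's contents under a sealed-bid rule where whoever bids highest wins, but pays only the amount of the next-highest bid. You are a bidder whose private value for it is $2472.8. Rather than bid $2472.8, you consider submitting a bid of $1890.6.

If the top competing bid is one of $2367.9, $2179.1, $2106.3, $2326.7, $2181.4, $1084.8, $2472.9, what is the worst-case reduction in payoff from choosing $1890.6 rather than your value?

$2367.9: truthful gives $104.9, deviation gives $0 → loss $104.9.
$2179.1: truthful gives $293.7, deviation gives $0 → loss $293.7.
$2106.3: truthful gives $366.5, deviation gives $0 → loss $366.5.
$2326.7: truthful gives $146.1, deviation gives $0 → loss $146.1.
$2181.4: truthful gives $291.4, deviation gives $0 → loss $291.4.
$1084.8: same outcome either way → loss $0.
$2472.9: same outcome either way → loss $0.
Maximum loss: $366.5.

$366.5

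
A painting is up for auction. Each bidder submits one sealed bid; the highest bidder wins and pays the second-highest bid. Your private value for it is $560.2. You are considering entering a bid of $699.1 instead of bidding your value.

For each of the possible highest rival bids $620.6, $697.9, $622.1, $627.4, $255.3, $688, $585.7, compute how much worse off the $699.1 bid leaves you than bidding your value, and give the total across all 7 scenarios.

$480.5

The deviation costs you only when the competing bid falls strictly between $560.2 and $699.1; elsewhere both bids give the same outcome.
$620.6: truthful payoff $0, deviation payoff −$60.4 → loss $60.4.
$697.9: truthful payoff $0, deviation payoff −$137.7 → loss $137.7.
$622.1: truthful payoff $0, deviation payoff −$61.9 → loss $61.9.
$627.4: truthful payoff $0, deviation payoff −$67.2 → loss $67.2.
$255.3: outcomes coincide → loss $0.
$688: truthful payoff $0, deviation payoff −$127.8 → loss $127.8.
$585.7: truthful payoff $0, deviation payoff −$25.5 → loss $25.5.
Total loss = $60.4 + $137.7 + $61.9 + $67.2 + $127.8 + $25.5 = $480.5.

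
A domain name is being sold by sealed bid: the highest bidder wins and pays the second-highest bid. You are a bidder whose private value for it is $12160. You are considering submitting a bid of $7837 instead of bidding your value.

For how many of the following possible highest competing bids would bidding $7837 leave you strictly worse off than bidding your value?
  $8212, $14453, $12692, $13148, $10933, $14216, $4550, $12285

2

The deviation hurts exactly when the highest competing bid lies strictly between $7837 and $12160 — underbidding then forfeits a profitable win.
$8212: inside the interval → strictly worse (loss $3948).
$14453: above both → same outcome either way.
$12692: above both → same outcome either way.
$13148: above both → same outcome either way.
$10933: inside the interval → strictly worse (loss $1227).
$14216: above both → same outcome either way.
$4550: below both → same outcome either way.
$12285: above both → same outcome either way.
Count: 2.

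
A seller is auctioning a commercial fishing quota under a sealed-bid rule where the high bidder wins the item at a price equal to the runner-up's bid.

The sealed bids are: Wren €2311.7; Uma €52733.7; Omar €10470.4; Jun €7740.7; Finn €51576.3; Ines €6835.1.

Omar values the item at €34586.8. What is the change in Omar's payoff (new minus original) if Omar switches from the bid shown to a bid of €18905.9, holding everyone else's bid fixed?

€0

The highest bid among the other bidders is €52733.7; Omar's bid doesn't change that.
Original bid €10470.4: Omar is not highest (top rival bid is €52733.7); payoff €0.
Alternative bid €18905.9: Omar is not highest (top rival bid is €52733.7); payoff €0.
Change in payoff = €0 − (€0) = €0.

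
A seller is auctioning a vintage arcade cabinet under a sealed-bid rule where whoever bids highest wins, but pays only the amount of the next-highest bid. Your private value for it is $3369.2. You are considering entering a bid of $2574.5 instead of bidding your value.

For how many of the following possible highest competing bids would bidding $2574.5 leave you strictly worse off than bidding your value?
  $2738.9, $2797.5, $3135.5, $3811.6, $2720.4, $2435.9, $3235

The deviation hurts exactly when the highest competing bid lies strictly between $2574.5 and $3369.2 — underbidding then forfeits a profitable win.
$2738.9: inside the interval → strictly worse (loss $630.3).
$2797.5: inside the interval → strictly worse (loss $571.7).
$3135.5: inside the interval → strictly worse (loss $233.7).
$3811.6: above both → same outcome either way.
$2720.4: inside the interval → strictly worse (loss $648.8).
$2435.9: below both → same outcome either way.
$3235: inside the interval → strictly worse (loss $134.2).
Count: 5.

5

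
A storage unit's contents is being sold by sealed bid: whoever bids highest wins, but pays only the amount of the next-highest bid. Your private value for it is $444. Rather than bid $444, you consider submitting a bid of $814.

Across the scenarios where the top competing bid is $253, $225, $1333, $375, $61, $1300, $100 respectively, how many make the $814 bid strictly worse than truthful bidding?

The deviation hurts exactly when the highest competing bid lies strictly between $444 and $814 — overbidding then wins at a price above your value.
$253: below both → same outcome either way.
$225: below both → same outcome either way.
$1333: above both → same outcome either way.
$375: below both → same outcome either way.
$61: below both → same outcome either way.
$1300: above both → same outcome either way.
$100: below both → same outcome either way.
Count: 0.

0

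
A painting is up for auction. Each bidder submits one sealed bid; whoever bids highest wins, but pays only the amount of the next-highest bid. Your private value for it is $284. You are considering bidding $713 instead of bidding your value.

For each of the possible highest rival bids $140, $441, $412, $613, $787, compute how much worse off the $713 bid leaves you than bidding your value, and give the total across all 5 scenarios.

The deviation costs you only when the competing bid falls strictly between $284 and $713; elsewhere both bids give the same outcome.
$140: outcomes coincide → loss $0.
$441: truthful payoff $0, deviation payoff −$157 → loss $157.
$412: truthful payoff $0, deviation payoff −$128 → loss $128.
$613: truthful payoff $0, deviation payoff −$329 → loss $329.
$787: outcomes coincide → loss $0.
Total loss = $157 + $128 + $329 = $614.

$614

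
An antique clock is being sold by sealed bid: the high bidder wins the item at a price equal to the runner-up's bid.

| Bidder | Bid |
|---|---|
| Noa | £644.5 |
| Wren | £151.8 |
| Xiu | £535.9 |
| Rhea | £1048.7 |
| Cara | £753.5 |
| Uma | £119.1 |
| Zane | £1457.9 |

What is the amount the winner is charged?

Highest bid: Zane at £1457.9, so Zane wins.
Second-highest bid: Rhea at £1048.7 — that is the price the winner pays.

£1048.7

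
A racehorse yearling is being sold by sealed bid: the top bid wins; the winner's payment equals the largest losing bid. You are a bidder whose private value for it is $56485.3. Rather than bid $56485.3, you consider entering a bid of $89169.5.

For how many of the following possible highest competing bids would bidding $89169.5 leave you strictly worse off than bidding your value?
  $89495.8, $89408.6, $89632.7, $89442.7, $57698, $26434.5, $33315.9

1

The deviation hurts exactly when the highest competing bid lies strictly between $56485.3 and $89169.5 — overbidding then wins at a price above your value.
$89495.8: above both → same outcome either way.
$89408.6: above both → same outcome either way.
$89632.7: above both → same outcome either way.
$89442.7: above both → same outcome either way.
$57698: inside the interval → strictly worse (loss $1212.7).
$26434.5: below both → same outcome either way.
$33315.9: below both → same outcome either way.
Count: 1.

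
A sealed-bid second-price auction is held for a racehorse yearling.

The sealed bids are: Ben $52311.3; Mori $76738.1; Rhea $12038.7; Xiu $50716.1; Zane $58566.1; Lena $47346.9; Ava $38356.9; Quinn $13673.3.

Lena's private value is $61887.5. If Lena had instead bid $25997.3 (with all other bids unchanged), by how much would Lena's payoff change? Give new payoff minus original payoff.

$0

The highest bid among the other bidders is $76738.1; Lena's bid doesn't change that.
Original bid $47346.9: Lena is not highest (top rival bid is $76738.1); payoff $0.
Alternative bid $25997.3: Lena is not highest (top rival bid is $76738.1); payoff $0.
Change in payoff = $0 − ($0) = $0.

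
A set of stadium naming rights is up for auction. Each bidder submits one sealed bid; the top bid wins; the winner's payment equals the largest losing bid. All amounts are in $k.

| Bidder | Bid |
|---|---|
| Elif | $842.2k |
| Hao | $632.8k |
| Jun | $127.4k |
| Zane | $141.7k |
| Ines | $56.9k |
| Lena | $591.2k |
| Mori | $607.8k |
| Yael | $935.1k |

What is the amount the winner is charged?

$842.2k

Highest bid: Yael at $935.1k, so Yael wins.
Second-highest bid: Elif at $842.2k — that is the price the winner pays.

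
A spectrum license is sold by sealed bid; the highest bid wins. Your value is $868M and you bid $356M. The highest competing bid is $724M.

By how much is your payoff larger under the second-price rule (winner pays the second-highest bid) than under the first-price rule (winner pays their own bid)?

$0M

Your bid $356M is below $724M, so you lose under either rule.
Payoff is $0M in both cases; difference = $0M.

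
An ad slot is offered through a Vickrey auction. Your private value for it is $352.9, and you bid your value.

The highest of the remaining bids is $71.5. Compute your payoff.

$281.4

Your bid $352.9 exceeds the highest competing bid $71.5, so you win.
In a second-price auction the winner pays the second-highest bid, $71.5.
Payoff = value − price = $352.9 − $71.5 = $281.4.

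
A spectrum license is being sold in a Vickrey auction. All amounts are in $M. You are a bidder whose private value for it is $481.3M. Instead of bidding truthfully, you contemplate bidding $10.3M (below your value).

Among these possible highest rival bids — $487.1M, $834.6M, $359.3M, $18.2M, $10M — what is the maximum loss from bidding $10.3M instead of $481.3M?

$463.1M

$487.1M: same outcome either way → loss $0M.
$834.6M: same outcome either way → loss $0M.
$359.3M: truthful gives $122M, deviation gives $0M → loss $122M.
$18.2M: truthful gives $463.1M, deviation gives $0M → loss $463.1M.
$10M: same outcome either way → loss $0M.
Maximum loss: $463.1M.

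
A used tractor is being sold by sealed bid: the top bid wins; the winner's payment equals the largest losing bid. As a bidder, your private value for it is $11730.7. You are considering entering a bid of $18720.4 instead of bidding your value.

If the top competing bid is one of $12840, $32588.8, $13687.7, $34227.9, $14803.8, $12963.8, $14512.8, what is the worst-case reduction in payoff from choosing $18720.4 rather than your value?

$3073.1

$12840: truthful gives $0, deviation gives −$1109.3 → loss $1109.3.
$32588.8: same outcome either way → loss $0.
$13687.7: truthful gives $0, deviation gives −$1957 → loss $1957.
$34227.9: same outcome either way → loss $0.
$14803.8: truthful gives $0, deviation gives −$3073.1 → loss $3073.1.
$12963.8: truthful gives $0, deviation gives −$1233.1 → loss $1233.1.
$14512.8: truthful gives $0, deviation gives −$2782.1 → loss $2782.1.
Maximum loss: $3073.1.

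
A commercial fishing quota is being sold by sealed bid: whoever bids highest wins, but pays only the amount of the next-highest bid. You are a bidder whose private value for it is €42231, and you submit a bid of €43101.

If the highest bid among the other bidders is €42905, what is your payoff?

−€674

Your bid €43101 exceeds the highest competing bid €42905, so you win.
In a second-price auction the winner pays the second-highest bid, €42905.
Payoff = value − price = €42231 − €42905 = −€674.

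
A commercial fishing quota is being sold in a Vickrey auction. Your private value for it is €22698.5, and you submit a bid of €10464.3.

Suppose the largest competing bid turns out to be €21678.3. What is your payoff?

Your bid €10464.3 is below the highest competing bid €21678.3, so you lose.
A losing bidder pays nothing and receives nothing: payoff = €0.

€0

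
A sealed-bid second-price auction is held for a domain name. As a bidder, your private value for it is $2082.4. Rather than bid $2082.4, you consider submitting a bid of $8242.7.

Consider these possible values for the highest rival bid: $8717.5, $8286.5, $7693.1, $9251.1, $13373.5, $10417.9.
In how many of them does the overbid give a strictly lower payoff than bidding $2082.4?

The deviation hurts exactly when the highest competing bid lies strictly between $2082.4 and $8242.7 — overbidding then wins at a price above your value.
$8717.5: above both → same outcome either way.
$8286.5: above both → same outcome either way.
$7693.1: inside the interval → strictly worse (loss $5610.7).
$9251.1: above both → same outcome either way.
$13373.5: above both → same outcome either way.
$10417.9: above both → same outcome either way.
Count: 1.

1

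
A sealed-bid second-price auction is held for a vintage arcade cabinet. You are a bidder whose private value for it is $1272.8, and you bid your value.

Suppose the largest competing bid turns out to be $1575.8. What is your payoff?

Your bid $1272.8 is below the highest competing bid $1575.8, so you lose.
A losing bidder pays nothing and receives nothing: payoff = $0.

$0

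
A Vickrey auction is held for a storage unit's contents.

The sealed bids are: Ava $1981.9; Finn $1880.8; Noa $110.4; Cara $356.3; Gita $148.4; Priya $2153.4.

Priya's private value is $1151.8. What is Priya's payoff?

Highest bid: Priya at $2153.4, so Priya wins.
Second-highest bid: Ava at $1981.9 — that is the price the winner pays.
Priya's payoff = value − price = $1151.8 − $1981.9 = −$830.1.

−$830.1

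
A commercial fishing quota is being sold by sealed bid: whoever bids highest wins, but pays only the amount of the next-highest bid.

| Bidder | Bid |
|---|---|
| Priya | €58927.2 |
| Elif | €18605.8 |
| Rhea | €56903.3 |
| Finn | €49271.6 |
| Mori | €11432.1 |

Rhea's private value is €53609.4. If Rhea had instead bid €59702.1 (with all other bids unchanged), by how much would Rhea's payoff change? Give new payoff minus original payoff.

−€5317.8

The highest bid among the other bidders is €58927.2; Rhea's bid doesn't change that.
Original bid €56903.3: Rhea is not highest (top rival bid is €58927.2); payoff €0.
Alternative bid €59702.1: Rhea is highest, pays the top rival bid €58927.2; payoff €53609.4 − €58927.2 = −€5317.8.
Change in payoff = −€5317.8 − (€0) = −€5317.8.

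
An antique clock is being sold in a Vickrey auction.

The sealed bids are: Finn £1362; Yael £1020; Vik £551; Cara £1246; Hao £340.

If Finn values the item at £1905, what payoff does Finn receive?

Highest bid: Finn at £1362, so Finn wins.
Second-highest bid: Cara at £1246 — that is the price the winner pays.
Finn's payoff = value − price = £1905 − £1246 = £659.

£659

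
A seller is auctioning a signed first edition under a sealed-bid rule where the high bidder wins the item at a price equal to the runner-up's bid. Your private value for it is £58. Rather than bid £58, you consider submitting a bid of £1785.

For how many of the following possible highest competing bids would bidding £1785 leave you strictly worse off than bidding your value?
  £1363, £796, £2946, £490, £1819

3

The deviation hurts exactly when the highest competing bid lies strictly between £58 and £1785 — overbidding then wins at a price above your value.
£1363: inside the interval → strictly worse (loss £1305).
£796: inside the interval → strictly worse (loss £738).
£2946: above both → same outcome either way.
£490: inside the interval → strictly worse (loss £432).
£1819: above both → same outcome either way.
Count: 3.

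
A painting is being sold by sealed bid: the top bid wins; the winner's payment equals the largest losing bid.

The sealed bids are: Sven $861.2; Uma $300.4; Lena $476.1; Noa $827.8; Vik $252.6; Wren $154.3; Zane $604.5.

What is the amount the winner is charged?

$827.8

Highest bid: Sven at $861.2, so Sven wins.
Second-highest bid: Noa at $827.8 — that is the price the winner pays.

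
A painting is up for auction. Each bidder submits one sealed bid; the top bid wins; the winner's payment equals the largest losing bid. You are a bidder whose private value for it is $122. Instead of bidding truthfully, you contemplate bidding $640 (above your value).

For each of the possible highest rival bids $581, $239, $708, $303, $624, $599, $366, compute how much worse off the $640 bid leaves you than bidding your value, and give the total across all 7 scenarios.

$1980

The deviation costs you only when the competing bid falls strictly between $122 and $640; elsewhere both bids give the same outcome.
$581: truthful payoff $0, deviation payoff −$459 → loss $459.
$239: truthful payoff $0, deviation payoff −$117 → loss $117.
$708: outcomes coincide → loss $0.
$303: truthful payoff $0, deviation payoff −$181 → loss $181.
$624: truthful payoff $0, deviation payoff −$502 → loss $502.
$599: truthful payoff $0, deviation payoff −$477 → loss $477.
$366: truthful payoff $0, deviation payoff −$244 → loss $244.
Total loss = $459 + $117 + $181 + $502 + $477 + $244 = $1980.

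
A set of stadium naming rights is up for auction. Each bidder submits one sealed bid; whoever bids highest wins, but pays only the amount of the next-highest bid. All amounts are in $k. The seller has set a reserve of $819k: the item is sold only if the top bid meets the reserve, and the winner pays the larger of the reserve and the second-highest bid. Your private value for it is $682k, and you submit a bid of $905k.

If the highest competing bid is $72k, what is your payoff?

Your bid $905k is the highest and exceeds the reserve.
Price = max(second-highest bid, reserve) = max($72k, $819k) = $819k.
Payoff = $682k − $819k = −$137k.

−$137k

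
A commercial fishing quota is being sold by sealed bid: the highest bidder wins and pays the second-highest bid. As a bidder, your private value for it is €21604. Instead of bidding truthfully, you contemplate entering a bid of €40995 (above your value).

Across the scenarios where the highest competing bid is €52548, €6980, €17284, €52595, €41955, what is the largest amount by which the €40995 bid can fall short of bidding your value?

€52548: same outcome either way → loss €0.
€6980: same outcome either way → loss €0.
€17284: same outcome either way → loss €0.
€52595: same outcome either way → loss €0.
€41955: same outcome either way → loss €0.
Maximum loss: €0.

€0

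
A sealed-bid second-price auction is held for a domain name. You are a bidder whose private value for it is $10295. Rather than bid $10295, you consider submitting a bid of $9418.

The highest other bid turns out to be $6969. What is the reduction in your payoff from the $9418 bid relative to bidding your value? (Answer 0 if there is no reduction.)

$0

Bidding your value $10295: you win (since $10295 > $6969) and pay $6969. Payoff $3326.
Bidding $9418: you win and pay $6969. Payoff $10295 − $6969 = $3326.
Difference = $3326 − $3326 = $0; both bids lead to the same outcome because the competing bid is below both your value and your alternative bid.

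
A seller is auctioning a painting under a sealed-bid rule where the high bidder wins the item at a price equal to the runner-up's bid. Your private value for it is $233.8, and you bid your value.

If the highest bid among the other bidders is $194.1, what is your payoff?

Your bid $233.8 exceeds the highest competing bid $194.1, so you win.
In a second-price auction the winner pays the second-highest bid, $194.1.
Payoff = value − price = $233.8 − $194.1 = $39.7.

$39.7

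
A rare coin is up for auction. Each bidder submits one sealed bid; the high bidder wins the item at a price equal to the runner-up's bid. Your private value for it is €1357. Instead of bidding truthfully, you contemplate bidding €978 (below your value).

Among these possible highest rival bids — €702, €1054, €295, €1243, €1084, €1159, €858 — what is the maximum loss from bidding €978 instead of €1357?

€303

€702: same outcome either way → loss €0.
€1054: truthful gives €303, deviation gives €0 → loss €303.
€295: same outcome either way → loss €0.
€1243: truthful gives €114, deviation gives €0 → loss €114.
€1084: truthful gives €273, deviation gives €0 → loss €273.
€1159: truthful gives €198, deviation gives €0 → loss €198.
€858: same outcome either way → loss €0.
Maximum loss: €303.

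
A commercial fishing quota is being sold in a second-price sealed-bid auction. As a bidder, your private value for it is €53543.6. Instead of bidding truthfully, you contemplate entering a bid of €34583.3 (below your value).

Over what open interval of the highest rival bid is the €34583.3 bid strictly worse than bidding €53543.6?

(€34583.3, €53543.6)

If the competing bid is below €34583.3, both bids win at the same price — no difference.
If it is above €53543.6, both bids lose — no difference.
If it lies strictly between €34583.3 and €53543.6, bidding your value wins at a price below your value (positive payoff) while bidding €34583.3 loses (payoff 0).
So the deviation strictly hurts on the open interval (€34583.3, €53543.6).
Because the price is fixed by the runner-up's bid, deviating from your value can only change a good outcome into a bad one — never the reverse.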